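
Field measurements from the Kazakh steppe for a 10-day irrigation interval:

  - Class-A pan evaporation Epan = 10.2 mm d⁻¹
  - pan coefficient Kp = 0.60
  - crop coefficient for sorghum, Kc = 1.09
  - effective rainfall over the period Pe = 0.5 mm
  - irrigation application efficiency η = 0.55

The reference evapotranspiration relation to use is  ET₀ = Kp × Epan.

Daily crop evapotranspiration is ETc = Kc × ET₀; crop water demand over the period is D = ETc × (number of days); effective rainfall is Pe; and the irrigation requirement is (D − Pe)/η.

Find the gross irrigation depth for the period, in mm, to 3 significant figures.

120 mm

ET₀ = 0.60 × 10.2 = 6.1200 mm/d
ETc = Kc × ET₀ = 1.09 × 6.1200 = 6.6708 mm/d
Crop demand D = ETc × 10 d = 6.6708 × 10 = 66.708 mm
D − Pe = 66.708 − 0.5 = 66.208 mm
Gross irrigation = 66.208 / 0.55 = 120.378 mm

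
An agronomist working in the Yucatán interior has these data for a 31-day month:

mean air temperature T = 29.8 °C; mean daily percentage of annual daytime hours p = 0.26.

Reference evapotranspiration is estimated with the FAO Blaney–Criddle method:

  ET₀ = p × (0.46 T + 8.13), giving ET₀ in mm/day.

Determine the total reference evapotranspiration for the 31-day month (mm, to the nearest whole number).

176 mm

ET₀ = 0.26 × (0.46 × 29.8 + 8.13) = 0.26 × 21.838 = 5.6779 mm/d
Monthly total = 5.6779 × 31 = 176.015 mm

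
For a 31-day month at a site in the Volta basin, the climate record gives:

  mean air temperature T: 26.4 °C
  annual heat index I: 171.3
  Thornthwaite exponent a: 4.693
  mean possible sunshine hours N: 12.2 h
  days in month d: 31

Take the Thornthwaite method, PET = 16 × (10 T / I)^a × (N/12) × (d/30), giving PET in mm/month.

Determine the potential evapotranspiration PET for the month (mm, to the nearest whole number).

10T/I = 10 × 26.4 / 171.3 = 1.5412
(10T/I)^a = 1.5412^4.693 = 7.6142
Uncorrected PET = 16 × 7.6142 = 121.827 mm
Correction = (N/12)(d/30) = (12.2/12)(31/30) = 1.0506
PET = 121.827 × 1.0506 = 127.991 mm/month

128 mm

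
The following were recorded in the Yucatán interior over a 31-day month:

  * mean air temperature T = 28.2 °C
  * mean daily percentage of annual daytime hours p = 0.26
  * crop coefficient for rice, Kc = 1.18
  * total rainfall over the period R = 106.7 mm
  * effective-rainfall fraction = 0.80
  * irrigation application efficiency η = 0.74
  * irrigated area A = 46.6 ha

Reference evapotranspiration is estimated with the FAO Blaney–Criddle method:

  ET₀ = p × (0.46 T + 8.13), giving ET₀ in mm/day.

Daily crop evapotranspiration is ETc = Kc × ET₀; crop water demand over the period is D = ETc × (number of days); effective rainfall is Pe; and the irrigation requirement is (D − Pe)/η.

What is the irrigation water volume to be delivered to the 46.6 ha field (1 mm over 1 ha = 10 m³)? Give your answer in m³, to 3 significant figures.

ET₀ = 0.26 × (0.46 × 28.2 + 8.13) = 0.26 × 21.102 = 5.4865 mm/d
ETc = Kc × ET₀ = 1.18 × 5.4865 = 6.4741 mm/d
Crop demand D = ETc × 31 d = 6.4741 × 31 = 200.697 mm
Pe = 0.80 × 106.7 = 85.360 mm
D − Pe = 200.697 − 85.360 = 115.337 mm
Gross irrigation = 115.337 / 0.74 = 155.861 mm
Volume = 155.861 mm × 46.6 ha × 10 = 72631.2 m³

72600 m³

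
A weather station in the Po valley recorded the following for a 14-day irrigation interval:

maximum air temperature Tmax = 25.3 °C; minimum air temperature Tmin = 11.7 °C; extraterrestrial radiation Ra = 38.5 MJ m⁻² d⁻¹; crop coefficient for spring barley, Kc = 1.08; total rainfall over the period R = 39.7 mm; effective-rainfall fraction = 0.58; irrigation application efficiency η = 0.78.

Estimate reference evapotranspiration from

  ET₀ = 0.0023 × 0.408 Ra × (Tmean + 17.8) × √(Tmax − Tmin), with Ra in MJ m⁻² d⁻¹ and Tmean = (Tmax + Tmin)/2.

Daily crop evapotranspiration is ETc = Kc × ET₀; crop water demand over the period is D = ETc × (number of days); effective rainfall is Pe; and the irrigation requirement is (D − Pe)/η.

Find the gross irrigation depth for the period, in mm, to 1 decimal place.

Tmean = (25.3 + 11.7)/2 = 18.50 °C
0.408 Ra = 0.408 × 38.5 = 15.7080 mm/d equivalent
ET₀ = 0.0023 × 15.7080 × (18.50 + 17.8) × √13.6 = 0.0023 × 15.7080 × 36.30 × 3.6878 = 4.8364 mm/d
ETc = Kc × ET₀ = 1.08 × 4.8364 = 5.2233 mm/d
Crop demand D = ETc × 14 d = 5.2233 × 14 = 73.126 mm
Pe = 0.58 × 39.7 = 23.026 mm
D − Pe = 73.126 − 23.026 = 50.100 mm
Gross irrigation = 50.100 / 0.78 = 64.231 mm

64.2 mm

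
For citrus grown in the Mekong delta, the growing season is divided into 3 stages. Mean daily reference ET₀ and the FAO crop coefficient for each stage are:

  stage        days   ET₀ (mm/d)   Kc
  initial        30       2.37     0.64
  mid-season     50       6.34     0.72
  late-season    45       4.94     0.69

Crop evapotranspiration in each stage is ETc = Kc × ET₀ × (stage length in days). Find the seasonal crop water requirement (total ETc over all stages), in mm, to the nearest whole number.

427 mm

initial: 0.64 × 2.37 × 30 = 45.50 mm
mid-season: 0.72 × 6.34 × 50 = 228.24 mm
late-season: 0.69 × 4.94 × 45 = 153.39 mm
Seasonal total = 427.13 mm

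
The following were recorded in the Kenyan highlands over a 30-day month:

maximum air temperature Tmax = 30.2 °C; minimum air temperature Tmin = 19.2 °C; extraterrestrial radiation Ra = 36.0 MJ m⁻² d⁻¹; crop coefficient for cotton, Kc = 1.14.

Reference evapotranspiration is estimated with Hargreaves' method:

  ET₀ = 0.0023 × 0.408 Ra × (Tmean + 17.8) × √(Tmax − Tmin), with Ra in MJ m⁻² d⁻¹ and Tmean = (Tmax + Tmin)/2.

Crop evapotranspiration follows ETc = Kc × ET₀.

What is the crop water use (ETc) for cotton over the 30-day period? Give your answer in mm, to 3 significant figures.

163 mm

Tmean = (30.2 + 19.2)/2 = 24.70 °C
0.408 Ra = 0.408 × 36.0 = 14.6880 mm/d equivalent
ET₀ = 0.0023 × 14.6880 × (24.70 + 17.8) × √11.0 = 0.0023 × 14.6880 × 42.50 × 3.3166 = 4.7618 mm/d
ETc = Kc × ET₀ = 1.14 × 4.7618 = 5.4285 mm/d
Over 30 days: 5.4285 × 30 = 162.855 mm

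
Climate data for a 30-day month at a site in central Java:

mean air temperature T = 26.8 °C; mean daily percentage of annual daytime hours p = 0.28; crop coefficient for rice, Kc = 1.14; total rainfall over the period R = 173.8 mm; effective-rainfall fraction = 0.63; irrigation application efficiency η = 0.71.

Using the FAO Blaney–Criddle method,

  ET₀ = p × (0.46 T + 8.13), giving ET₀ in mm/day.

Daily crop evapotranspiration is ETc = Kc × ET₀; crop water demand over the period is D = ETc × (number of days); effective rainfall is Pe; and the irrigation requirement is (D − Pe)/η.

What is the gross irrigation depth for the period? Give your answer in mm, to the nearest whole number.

ET₀ = 0.28 × (0.46 × 26.8 + 8.13) = 0.28 × 20.458 = 5.7282 mm/d
ETc = Kc × ET₀ = 1.14 × 5.7282 = 6.5301 mm/d
Crop demand D = ETc × 30 d = 6.5301 × 30 = 195.903 mm
Pe = 0.63 × 173.8 = 109.494 mm
D − Pe = 195.903 − 109.494 = 86.409 mm
Gross irrigation = 86.409 / 0.71 = 121.703 mm

122 mm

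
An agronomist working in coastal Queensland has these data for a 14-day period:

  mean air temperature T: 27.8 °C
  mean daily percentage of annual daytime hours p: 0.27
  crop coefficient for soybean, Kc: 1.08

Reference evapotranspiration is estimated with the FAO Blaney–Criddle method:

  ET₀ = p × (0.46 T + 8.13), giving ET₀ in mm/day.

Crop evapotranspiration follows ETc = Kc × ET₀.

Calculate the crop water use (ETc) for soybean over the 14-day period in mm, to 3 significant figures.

85.4 mm

ET₀ = 0.27 × (0.46 × 27.8 + 8.13) = 0.27 × 20.918 = 5.6479 mm/d
ETc = Kc × ET₀ = 1.08 × 5.6479 = 6.0997 mm/d
Over 14 days: 6.0997 × 14 = 85.396 mm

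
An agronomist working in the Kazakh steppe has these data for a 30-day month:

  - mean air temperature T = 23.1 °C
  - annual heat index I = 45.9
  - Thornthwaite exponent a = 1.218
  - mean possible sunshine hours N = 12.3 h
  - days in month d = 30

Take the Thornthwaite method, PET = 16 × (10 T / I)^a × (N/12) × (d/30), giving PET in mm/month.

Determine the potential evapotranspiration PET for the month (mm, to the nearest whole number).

117 mm

10T/I = 10 × 23.1 / 45.9 = 5.0327
(10T/I)^a = 5.0327^1.218 = 7.1580
Uncorrected PET = 16 × 7.1580 = 114.528 mm
Correction = (N/12)(d/30) = (12.3/12)(30/30) = 1.0250
PET = 114.528 × 1.0250 = 117.391 mm/month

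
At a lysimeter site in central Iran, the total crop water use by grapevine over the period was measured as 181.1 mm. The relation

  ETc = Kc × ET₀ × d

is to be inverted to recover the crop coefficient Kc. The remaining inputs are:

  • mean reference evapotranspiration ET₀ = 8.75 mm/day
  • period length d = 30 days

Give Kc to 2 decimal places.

ETc = Kc × ET₀ × d  ⇒  Kc = ETc / (ET₀ × d)
Kc = 181.1 / (8.75 × 30) = 181.1 / 262.50 = 0.6899

0.69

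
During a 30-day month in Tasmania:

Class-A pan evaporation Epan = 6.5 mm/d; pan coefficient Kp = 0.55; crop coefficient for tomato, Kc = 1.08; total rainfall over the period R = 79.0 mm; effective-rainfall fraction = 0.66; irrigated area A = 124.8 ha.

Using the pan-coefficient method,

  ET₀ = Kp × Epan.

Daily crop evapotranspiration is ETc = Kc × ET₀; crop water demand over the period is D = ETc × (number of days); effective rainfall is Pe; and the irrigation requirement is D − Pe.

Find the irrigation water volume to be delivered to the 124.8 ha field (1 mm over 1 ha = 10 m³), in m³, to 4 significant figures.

79490 m³

ET₀ = 0.55 × 6.5 = 3.5750 mm/d
ETc = Kc × ET₀ = 1.08 × 3.5750 = 3.8610 mm/d
Crop demand D = ETc × 30 d = 3.8610 × 30 = 115.830 mm
Pe = 0.66 × 79.0 = 52.140 mm
D − Pe = 115.830 − 52.140 = 63.690 mm
Volume = 63.690 mm × 124.8 ha × 10 = 79485.1 m³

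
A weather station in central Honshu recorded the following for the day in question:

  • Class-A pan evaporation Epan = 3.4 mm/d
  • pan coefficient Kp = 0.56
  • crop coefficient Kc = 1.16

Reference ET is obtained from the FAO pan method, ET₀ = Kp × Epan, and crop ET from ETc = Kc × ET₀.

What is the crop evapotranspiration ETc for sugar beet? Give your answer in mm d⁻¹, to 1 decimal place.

ET₀ = 0.56 × 3.4 = 1.9040 mm/d
ETc = Kc × ET₀ = 1.16 × 1.9040 = 2.2086 mm/d

2.2 mm d⁻¹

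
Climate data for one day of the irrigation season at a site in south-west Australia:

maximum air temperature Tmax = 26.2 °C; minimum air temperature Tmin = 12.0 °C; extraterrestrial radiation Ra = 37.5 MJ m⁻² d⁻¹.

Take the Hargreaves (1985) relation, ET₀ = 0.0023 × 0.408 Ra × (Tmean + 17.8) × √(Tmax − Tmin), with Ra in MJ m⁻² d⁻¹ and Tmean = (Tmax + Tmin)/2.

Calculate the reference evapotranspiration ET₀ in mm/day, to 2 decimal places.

Tmean = (26.2 + 12.0)/2 = 19.10 °C
0.408 Ra = 0.408 × 37.5 = 15.3000 mm/d equivalent
ET₀ = 0.0023 × 15.3000 × (19.10 + 17.8) × √14.2 = 0.0023 × 15.3000 × 36.90 × 3.7683 = 4.8932 mm/d

4.89 mm/day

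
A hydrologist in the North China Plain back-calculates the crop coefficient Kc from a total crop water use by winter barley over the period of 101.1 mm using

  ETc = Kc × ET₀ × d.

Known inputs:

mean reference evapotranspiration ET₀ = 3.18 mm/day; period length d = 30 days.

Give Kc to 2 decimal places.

1.06

ETc = Kc × ET₀ × d  ⇒  Kc = ETc / (ET₀ × d)
Kc = 101.1 / (3.18 × 30) = 101.1 / 95.40 = 1.0597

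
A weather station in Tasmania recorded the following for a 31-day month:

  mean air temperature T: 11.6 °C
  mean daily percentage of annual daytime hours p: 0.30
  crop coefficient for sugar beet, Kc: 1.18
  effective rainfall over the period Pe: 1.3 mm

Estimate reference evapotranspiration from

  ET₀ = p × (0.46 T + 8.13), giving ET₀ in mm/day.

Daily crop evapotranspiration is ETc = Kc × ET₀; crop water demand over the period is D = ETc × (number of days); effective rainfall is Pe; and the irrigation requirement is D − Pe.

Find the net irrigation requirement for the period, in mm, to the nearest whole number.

ET₀ = 0.30 × (0.46 × 11.6 + 8.13) = 0.30 × 13.466 = 4.0398 mm/d
ETc = Kc × ET₀ = 1.18 × 4.0398 = 4.7670 mm/d
Crop demand D = ETc × 31 d = 4.7670 × 31 = 147.777 mm
D − Pe = 147.777 − 1.3 = 146.477 mm

146 mm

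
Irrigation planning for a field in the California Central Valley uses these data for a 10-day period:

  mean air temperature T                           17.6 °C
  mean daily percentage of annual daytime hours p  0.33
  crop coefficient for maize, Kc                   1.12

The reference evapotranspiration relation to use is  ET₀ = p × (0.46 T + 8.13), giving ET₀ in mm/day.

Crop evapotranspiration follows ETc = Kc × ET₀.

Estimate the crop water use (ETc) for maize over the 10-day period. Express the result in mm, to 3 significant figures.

60.0 mm

ET₀ = 0.33 × (0.46 × 17.6 + 8.13) = 0.33 × 16.226 = 5.3546 mm/d
ETc = Kc × ET₀ = 1.12 × 5.3546 = 5.9972 mm/d
Over 10 days: 5.9972 × 10 = 59.972 mm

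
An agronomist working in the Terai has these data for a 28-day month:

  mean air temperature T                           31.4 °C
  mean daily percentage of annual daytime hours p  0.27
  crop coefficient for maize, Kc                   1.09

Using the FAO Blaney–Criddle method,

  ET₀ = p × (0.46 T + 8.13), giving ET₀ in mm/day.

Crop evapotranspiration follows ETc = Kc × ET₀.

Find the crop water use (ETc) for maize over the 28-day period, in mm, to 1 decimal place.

186.0 mm

ET₀ = 0.27 × (0.46 × 31.4 + 8.13) = 0.27 × 22.574 = 6.0950 mm/d
ETc = Kc × ET₀ = 1.09 × 6.0950 = 6.6436 mm/d
Over 28 days: 6.6436 × 28 = 186.021 mm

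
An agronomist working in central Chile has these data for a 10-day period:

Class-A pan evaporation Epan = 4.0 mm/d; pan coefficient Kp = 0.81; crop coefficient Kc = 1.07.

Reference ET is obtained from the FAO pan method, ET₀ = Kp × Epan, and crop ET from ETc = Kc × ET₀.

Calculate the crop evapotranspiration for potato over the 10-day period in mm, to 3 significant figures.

34.7 mm

ET₀ = 0.81 × 4.0 = 3.2400 mm/d
ETc = Kc × ET₀ = 1.07 × 3.2400 = 3.4668 mm/d
Over 10 days: 3.4668 × 10 = 34.668 mm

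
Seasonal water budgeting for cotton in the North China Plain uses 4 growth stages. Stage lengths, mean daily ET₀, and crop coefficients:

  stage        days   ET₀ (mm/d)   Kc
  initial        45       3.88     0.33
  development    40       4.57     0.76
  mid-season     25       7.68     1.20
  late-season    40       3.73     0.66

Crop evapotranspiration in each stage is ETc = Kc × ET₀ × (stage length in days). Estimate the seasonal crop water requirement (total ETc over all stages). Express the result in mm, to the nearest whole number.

525 mm

initial: 0.33 × 3.88 × 45 = 57.62 mm
development: 0.76 × 4.57 × 40 = 138.93 mm
mid-season: 1.20 × 7.68 × 25 = 230.40 mm
late-season: 0.66 × 3.73 × 40 = 98.47 mm
Seasonal total = 525.42 mm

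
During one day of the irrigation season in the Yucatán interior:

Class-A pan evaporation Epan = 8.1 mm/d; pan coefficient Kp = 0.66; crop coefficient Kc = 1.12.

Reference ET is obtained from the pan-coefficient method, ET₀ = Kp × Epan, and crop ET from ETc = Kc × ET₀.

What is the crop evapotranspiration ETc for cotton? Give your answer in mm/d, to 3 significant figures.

ET₀ = 0.66 × 8.1 = 5.3460 mm/d
ETc = Kc × ET₀ = 1.12 × 5.3460 = 5.9875 mm/d

5.99 mm/d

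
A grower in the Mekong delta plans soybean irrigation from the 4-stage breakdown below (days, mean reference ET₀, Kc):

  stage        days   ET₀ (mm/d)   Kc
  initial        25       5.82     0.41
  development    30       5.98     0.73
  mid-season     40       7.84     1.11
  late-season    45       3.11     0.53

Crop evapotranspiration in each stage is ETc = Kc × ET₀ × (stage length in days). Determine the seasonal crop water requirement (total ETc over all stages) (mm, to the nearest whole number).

613 mm

initial: 0.41 × 5.82 × 25 = 59.66 mm
development: 0.73 × 5.98 × 30 = 130.96 mm
mid-season: 1.11 × 7.84 × 40 = 348.10 mm
late-season: 0.53 × 3.11 × 45 = 74.17 mm
Seasonal total = 612.89 mm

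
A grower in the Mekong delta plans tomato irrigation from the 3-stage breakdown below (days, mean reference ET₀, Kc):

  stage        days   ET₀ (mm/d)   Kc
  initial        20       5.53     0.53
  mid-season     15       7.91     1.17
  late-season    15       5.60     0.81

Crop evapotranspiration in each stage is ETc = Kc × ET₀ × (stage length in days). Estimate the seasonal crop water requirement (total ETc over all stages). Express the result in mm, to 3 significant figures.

initial: 0.53 × 5.53 × 20 = 58.62 mm
mid-season: 1.17 × 7.91 × 15 = 138.82 mm
late-season: 0.81 × 5.60 × 15 = 68.04 mm
Seasonal total = 265.48 mm

265 mm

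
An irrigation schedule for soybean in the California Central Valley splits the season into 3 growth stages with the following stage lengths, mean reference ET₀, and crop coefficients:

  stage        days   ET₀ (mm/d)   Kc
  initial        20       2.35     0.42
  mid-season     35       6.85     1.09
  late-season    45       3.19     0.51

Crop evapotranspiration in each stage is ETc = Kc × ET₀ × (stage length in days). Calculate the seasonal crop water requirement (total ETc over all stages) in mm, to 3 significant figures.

354 mm

initial: 0.42 × 2.35 × 20 = 19.74 mm
mid-season: 1.09 × 6.85 × 35 = 261.33 mm
late-season: 0.51 × 3.19 × 45 = 73.21 mm
Seasonal total = 354.28 mm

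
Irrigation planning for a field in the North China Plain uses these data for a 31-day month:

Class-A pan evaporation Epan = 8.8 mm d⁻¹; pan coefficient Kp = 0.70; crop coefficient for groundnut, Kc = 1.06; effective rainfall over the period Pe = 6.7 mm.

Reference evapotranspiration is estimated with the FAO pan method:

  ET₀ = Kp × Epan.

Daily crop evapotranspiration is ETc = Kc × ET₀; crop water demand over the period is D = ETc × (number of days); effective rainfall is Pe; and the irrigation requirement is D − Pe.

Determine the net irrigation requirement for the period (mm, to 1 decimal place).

195.7 mm

ET₀ = 0.70 × 8.8 = 6.1600 mm/d
ETc = Kc × ET₀ = 1.06 × 6.1600 = 6.5296 mm/d
Crop demand D = ETc × 31 d = 6.5296 × 31 = 202.418 mm
D − Pe = 202.418 − 6.7 = 195.718 mm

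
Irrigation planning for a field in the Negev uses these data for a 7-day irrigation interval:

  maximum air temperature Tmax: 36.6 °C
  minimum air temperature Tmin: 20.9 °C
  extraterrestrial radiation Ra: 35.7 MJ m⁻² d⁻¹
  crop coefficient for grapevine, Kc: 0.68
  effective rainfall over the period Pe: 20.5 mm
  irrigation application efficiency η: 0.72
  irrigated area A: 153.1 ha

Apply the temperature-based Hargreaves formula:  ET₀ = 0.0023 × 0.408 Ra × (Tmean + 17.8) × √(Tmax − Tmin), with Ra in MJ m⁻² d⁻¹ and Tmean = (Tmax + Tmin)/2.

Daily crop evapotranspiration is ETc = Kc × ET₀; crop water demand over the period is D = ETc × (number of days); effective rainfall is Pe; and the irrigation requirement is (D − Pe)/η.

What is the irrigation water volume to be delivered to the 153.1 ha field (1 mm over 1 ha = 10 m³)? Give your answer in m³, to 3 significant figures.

Tmean = (36.6 + 20.9)/2 = 28.75 °C
0.408 Ra = 0.408 × 35.7 = 14.5656 mm/d equivalent
ET₀ = 0.0023 × 14.5656 × (28.75 + 17.8) × √15.7 = 0.0023 × 14.5656 × 46.55 × 3.9623 = 6.1791 mm/d
ETc = Kc × ET₀ = 0.68 × 6.1791 = 4.2018 mm/d
Crop demand D = ETc × 7 d = 4.2018 × 7 = 29.413 mm
D − Pe = 29.413 − 20.5 = 8.913 mm
Gross irrigation = 8.913 / 0.72 = 12.379 mm
Volume = 12.379 mm × 153.1 ha × 10 = 18952.2 m³

19000 m³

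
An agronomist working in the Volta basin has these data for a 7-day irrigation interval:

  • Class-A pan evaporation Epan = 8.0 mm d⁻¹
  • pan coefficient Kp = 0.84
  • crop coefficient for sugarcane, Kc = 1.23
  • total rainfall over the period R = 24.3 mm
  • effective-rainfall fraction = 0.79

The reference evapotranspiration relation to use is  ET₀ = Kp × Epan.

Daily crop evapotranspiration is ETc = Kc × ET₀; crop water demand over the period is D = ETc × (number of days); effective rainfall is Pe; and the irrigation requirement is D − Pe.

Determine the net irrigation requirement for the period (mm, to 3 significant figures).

ET₀ = 0.84 × 8.0 = 6.7200 mm/d
ETc = Kc × ET₀ = 1.23 × 6.7200 = 8.2656 mm/d
Crop demand D = ETc × 7 d = 8.2656 × 7 = 57.859 mm
Pe = 0.79 × 24.3 = 19.197 mm
D − Pe = 57.859 − 19.197 = 38.662 mm

38.7 mm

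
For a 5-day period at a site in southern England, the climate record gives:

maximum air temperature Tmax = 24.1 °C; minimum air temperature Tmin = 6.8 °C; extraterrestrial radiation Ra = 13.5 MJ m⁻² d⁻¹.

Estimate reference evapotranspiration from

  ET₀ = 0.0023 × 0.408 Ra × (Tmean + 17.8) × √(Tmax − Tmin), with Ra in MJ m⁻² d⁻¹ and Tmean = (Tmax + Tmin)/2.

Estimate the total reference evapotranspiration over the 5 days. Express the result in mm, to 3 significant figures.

8.76 mm

Tmean = (24.1 + 6.8)/2 = 15.45 °C
0.408 Ra = 0.408 × 13.5 = 5.5080 mm/d equivalent
ET₀ = 0.0023 × 5.5080 × (15.45 + 17.8) × √17.3 = 0.0023 × 5.5080 × 33.25 × 4.1593 = 1.7520 mm/d
Over 5 days: 1.7520 × 5 = 8.760 mm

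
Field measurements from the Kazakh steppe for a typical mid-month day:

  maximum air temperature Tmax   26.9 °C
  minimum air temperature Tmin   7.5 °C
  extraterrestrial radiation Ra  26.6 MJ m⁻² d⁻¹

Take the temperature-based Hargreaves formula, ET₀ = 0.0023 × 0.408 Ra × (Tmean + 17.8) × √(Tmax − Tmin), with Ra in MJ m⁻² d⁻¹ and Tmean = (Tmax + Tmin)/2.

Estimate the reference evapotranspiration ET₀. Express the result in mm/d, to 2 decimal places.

3.85 mm/d

Tmean = (26.9 + 7.5)/2 = 17.20 °C
0.408 Ra = 0.408 × 26.6 = 10.8528 mm/d equivalent
ET₀ = 0.0023 × 10.8528 × (17.20 + 17.8) × √19.4 = 0.0023 × 10.8528 × 35.00 × 4.4045 = 3.8480 mm/d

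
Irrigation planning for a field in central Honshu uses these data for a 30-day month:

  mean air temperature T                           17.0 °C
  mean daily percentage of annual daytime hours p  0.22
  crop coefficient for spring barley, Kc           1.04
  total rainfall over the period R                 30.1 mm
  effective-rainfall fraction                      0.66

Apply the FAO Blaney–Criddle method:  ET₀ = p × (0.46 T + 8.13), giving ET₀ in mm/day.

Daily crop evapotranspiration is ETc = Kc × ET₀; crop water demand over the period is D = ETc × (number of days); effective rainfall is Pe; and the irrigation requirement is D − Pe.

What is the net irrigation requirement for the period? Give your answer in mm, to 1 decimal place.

ET₀ = 0.22 × (0.46 × 17.0 + 8.13) = 0.22 × 15.950 = 3.5090 mm/d
ETc = Kc × ET₀ = 1.04 × 3.5090 = 3.6494 mm/d
Crop demand D = ETc × 30 d = 3.6494 × 30 = 109.482 mm
Pe = 0.66 × 30.1 = 19.866 mm
D − Pe = 109.482 − 19.866 = 89.616 mm

89.6 mm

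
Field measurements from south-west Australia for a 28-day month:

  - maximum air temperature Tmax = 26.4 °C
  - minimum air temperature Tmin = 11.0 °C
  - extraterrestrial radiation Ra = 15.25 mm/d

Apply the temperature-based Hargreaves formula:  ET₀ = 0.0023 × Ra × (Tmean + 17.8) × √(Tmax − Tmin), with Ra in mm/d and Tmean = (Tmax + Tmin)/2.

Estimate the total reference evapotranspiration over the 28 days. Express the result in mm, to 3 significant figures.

Tmean = (26.4 + 11.0)/2 = 18.70 °C
ET₀ = 0.0023 × 15.25 × (18.70 + 17.8) × √15.4 = 0.0023 × 15.25 × 36.50 × 3.9243 = 5.0240 mm/d
Over 28 days: 5.0240 × 28 = 140.672 mm

141 mm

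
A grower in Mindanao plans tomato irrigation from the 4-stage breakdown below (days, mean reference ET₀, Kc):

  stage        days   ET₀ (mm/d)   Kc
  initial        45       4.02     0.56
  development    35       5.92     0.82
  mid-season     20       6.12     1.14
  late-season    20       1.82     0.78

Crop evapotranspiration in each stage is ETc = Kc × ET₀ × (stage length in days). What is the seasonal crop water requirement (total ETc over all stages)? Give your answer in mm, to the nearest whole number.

439 mm

initial: 0.56 × 4.02 × 45 = 101.30 mm
development: 0.82 × 5.92 × 35 = 169.90 mm
mid-season: 1.14 × 6.12 × 20 = 139.54 mm
late-season: 0.78 × 1.82 × 20 = 28.39 mm
Seasonal total = 439.13 mm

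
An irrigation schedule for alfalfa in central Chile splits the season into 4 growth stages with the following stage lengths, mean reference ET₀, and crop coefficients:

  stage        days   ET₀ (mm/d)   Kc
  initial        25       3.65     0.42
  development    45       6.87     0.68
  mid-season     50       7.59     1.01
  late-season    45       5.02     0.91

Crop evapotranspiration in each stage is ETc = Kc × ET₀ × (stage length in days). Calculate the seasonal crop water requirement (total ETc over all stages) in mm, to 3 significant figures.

837 mm

initial: 0.42 × 3.65 × 25 = 38.33 mm
development: 0.68 × 6.87 × 45 = 210.22 mm
mid-season: 1.01 × 7.59 × 50 = 383.30 mm
late-season: 0.91 × 5.02 × 45 = 205.57 mm
Seasonal total = 837.42 mm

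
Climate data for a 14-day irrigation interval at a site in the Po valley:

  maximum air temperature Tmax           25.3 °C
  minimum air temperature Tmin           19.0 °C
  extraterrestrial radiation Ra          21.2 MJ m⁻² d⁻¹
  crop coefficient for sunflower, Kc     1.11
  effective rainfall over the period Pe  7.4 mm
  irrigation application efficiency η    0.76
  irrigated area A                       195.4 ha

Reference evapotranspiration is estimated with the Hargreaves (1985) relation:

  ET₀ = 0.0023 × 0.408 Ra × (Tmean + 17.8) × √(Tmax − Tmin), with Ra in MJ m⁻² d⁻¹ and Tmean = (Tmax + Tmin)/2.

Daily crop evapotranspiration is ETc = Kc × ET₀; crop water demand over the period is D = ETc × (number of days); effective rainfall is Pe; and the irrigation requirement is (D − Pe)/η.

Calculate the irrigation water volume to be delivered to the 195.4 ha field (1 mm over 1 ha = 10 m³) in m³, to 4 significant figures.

60680 m³

Tmean = (25.3 + 19.0)/2 = 22.15 °C
0.408 Ra = 0.408 × 21.2 = 8.6496 mm/d equivalent
ET₀ = 0.0023 × 8.6496 × (22.15 + 17.8) × √6.3 = 0.0023 × 8.6496 × 39.95 × 2.5100 = 1.9949 mm/d
ETc = Kc × ET₀ = 1.11 × 1.9949 = 2.2143 mm/d
Crop demand D = ETc × 14 d = 2.2143 × 14 = 31.000 mm
D − Pe = 31.000 − 7.4 = 23.600 mm
Gross irrigation = 23.600 / 0.76 = 31.053 mm
Volume = 31.053 mm × 195.4 ha × 10 = 60677.6 m³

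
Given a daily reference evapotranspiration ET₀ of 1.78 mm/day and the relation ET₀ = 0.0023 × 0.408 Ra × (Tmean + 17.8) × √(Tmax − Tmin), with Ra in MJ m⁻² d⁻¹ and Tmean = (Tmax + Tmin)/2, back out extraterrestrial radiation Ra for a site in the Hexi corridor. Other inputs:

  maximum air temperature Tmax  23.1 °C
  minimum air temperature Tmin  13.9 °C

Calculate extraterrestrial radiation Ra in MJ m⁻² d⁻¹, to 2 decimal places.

17.23 MJ m⁻² d⁻¹

Tmean = (23.1+13.9)/2 = 18.50 °C; ΔT = 9.2
Ra = ET₀ / [0.0023 × 0.408 × (Tmean+17.8) × √ΔT]
   = 1.78 / (0.0023 × 0.408 × 36.30 × 3.0332) = 17.228 MJ m⁻² d⁻¹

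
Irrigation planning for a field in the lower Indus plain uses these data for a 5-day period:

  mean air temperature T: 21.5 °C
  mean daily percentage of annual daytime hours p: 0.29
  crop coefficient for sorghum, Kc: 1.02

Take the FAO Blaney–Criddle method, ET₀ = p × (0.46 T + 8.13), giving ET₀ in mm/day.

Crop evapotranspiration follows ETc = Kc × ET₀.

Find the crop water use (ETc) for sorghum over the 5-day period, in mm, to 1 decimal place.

26.7 mm

ET₀ = 0.29 × (0.46 × 21.5 + 8.13) = 0.29 × 18.020 = 5.2258 mm/d
ETc = Kc × ET₀ = 1.02 × 5.2258 = 5.3303 mm/d
Over 5 days: 5.3303 × 5 = 26.652 mm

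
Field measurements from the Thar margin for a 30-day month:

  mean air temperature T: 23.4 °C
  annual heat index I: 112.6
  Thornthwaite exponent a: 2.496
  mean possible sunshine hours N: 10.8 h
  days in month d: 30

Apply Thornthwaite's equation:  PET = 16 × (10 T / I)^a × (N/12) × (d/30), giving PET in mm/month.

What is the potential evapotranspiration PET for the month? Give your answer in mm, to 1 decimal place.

89.4 mm

10T/I = 10 × 23.4 / 112.6 = 2.0782
(10T/I)^a = 2.0782^2.496 = 6.2079
Uncorrected PET = 16 × 6.2079 = 99.326 mm
Correction = (N/12)(d/30) = (10.8/12)(30/30) = 0.9000
PET = 99.326 × 0.9000 = 89.393 mm/month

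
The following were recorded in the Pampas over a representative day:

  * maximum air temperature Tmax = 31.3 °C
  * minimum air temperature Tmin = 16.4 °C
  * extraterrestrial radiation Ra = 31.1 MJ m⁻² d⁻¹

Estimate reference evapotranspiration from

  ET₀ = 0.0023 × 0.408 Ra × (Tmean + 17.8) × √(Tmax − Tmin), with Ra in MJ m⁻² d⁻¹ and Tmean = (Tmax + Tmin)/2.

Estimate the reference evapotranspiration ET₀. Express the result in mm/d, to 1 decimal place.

Tmean = (31.3 + 16.4)/2 = 23.85 °C
0.408 Ra = 0.408 × 31.1 = 12.6888 mm/d equivalent
ET₀ = 0.0023 × 12.6888 × (23.85 + 17.8) × √14.9 = 0.0023 × 12.6888 × 41.65 × 3.8601 = 4.6920 mm/d

4.7 mm/d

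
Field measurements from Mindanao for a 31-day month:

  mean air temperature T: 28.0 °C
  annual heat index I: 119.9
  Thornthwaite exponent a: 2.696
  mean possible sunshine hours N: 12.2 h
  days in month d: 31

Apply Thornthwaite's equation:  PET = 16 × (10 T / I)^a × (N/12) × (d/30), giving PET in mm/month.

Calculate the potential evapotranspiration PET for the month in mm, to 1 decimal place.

10T/I = 10 × 28.0 / 119.9 = 2.3353
(10T/I)^a = 2.3353^2.696 = 9.8413
Uncorrected PET = 16 × 9.8413 = 157.461 mm
Correction = (N/12)(d/30) = (12.2/12)(31/30) = 1.0506
PET = 157.461 × 1.0506 = 165.429 mm/month

165.4 mm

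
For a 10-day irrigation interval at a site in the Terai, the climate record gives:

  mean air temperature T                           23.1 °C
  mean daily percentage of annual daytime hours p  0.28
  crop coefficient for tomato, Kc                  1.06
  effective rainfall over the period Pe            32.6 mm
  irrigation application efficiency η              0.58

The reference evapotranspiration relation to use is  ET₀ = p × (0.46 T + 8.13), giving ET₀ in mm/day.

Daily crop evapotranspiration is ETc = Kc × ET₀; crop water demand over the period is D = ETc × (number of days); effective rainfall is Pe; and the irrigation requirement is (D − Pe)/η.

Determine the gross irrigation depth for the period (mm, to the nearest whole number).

ET₀ = 0.28 × (0.46 × 23.1 + 8.13) = 0.28 × 18.756 = 5.2517 mm/d
ETc = Kc × ET₀ = 1.06 × 5.2517 = 5.5668 mm/d
Crop demand D = ETc × 10 d = 5.5668 × 10 = 55.668 mm
D − Pe = 55.668 − 32.6 = 23.068 mm
Gross irrigation = 23.068 / 0.58 = 39.772 mm

40 mm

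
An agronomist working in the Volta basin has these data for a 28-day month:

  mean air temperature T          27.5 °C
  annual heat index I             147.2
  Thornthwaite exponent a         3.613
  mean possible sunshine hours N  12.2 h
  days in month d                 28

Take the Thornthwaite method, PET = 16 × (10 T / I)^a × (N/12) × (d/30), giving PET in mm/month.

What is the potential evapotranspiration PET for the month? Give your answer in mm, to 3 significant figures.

10T/I = 10 × 27.5 / 147.2 = 1.8682
(10T/I)^a = 1.8682^3.613 = 9.5643
Uncorrected PET = 16 × 9.5643 = 153.029 mm
Correction = (N/12)(d/30) = (12.2/12)(28/30) = 0.9489
PET = 153.029 × 0.9489 = 145.209 mm/month

145 mm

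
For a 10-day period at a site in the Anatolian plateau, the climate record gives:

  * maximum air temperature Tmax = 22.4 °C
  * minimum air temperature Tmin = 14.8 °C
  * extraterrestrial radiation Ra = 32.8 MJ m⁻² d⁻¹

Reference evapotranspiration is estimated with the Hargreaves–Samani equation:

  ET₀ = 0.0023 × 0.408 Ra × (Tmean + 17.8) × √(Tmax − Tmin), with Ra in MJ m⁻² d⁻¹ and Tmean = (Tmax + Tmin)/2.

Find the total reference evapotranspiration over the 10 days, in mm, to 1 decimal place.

30.9 mm

Tmean = (22.4 + 14.8)/2 = 18.60 °C
0.408 Ra = 0.408 × 32.8 = 13.3824 mm/d equivalent
ET₀ = 0.0023 × 13.3824 × (18.60 + 17.8) × √7.6 = 0.0023 × 13.3824 × 36.40 × 2.7568 = 3.0886 mm/d
Over 10 days: 3.0886 × 10 = 30.886 mm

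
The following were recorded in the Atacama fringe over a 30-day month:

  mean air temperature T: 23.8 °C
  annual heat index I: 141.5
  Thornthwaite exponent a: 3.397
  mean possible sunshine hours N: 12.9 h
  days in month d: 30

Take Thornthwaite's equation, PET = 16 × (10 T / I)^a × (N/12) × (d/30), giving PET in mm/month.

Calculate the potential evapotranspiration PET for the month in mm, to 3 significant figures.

101 mm

10T/I = 10 × 23.8 / 141.5 = 1.6820
(10T/I)^a = 1.6820^3.397 = 5.8497
Uncorrected PET = 16 × 5.8497 = 93.595 mm
Correction = (N/12)(d/30) = (12.9/12)(30/30) = 1.0750
PET = 93.595 × 1.0750 = 100.615 mm/month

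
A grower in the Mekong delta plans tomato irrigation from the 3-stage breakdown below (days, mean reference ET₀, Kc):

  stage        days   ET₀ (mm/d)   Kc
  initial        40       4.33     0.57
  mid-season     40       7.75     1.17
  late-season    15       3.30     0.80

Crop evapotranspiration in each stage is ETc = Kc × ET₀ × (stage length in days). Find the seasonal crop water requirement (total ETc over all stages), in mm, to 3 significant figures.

initial: 0.57 × 4.33 × 40 = 98.72 mm
mid-season: 1.17 × 7.75 × 40 = 362.70 mm
late-season: 0.80 × 3.30 × 15 = 39.60 mm
Seasonal total = 501.02 mm

501 mm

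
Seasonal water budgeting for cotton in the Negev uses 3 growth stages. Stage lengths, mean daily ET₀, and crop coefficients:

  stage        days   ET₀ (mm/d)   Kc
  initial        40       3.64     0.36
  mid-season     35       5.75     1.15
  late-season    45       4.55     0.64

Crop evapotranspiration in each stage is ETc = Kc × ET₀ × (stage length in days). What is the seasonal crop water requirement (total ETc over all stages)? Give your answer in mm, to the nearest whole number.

415 mm

initial: 0.36 × 3.64 × 40 = 52.42 mm
mid-season: 1.15 × 5.75 × 35 = 231.44 mm
late-season: 0.64 × 4.55 × 45 = 131.04 mm
Seasonal total = 414.90 mm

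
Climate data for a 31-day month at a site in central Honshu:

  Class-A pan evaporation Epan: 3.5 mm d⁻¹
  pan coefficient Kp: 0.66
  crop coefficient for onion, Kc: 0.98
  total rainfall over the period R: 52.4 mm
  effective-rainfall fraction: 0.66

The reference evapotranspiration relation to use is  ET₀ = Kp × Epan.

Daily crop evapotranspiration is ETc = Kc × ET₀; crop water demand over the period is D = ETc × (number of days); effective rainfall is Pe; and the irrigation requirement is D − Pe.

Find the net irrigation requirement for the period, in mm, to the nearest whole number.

ET₀ = 0.66 × 3.5 = 2.3100 mm/d
ETc = Kc × ET₀ = 0.98 × 2.3100 = 2.2638 mm/d
Crop demand D = ETc × 31 d = 2.2638 × 31 = 70.178 mm
Pe = 0.66 × 52.4 = 34.584 mm
D − Pe = 70.178 − 34.584 = 35.594 mm

36 mm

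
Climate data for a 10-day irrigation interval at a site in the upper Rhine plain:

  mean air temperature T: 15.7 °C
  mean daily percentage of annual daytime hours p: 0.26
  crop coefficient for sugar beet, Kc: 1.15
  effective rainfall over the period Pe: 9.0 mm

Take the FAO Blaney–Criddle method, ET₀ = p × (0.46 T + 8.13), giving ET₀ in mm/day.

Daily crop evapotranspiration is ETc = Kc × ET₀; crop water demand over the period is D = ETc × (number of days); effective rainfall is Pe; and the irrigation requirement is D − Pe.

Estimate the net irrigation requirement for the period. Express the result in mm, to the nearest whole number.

ET₀ = 0.26 × (0.46 × 15.7 + 8.13) = 0.26 × 15.352 = 3.9915 mm/d
ETc = Kc × ET₀ = 1.15 × 3.9915 = 4.5902 mm/d
Crop demand D = ETc × 10 d = 4.5902 × 10 = 45.902 mm
D − Pe = 45.902 − 9.0 = 36.902 mm

37 mm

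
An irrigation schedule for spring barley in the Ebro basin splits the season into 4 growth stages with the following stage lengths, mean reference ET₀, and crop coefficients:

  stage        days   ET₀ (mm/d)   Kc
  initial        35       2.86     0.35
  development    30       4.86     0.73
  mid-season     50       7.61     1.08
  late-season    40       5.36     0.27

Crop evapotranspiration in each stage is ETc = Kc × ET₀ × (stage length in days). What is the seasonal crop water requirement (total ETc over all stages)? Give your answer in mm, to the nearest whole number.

initial: 0.35 × 2.86 × 35 = 35.04 mm
development: 0.73 × 4.86 × 30 = 106.43 mm
mid-season: 1.08 × 7.61 × 50 = 410.94 mm
late-season: 0.27 × 5.36 × 40 = 57.89 mm
Seasonal total = 610.30 mm

610 mm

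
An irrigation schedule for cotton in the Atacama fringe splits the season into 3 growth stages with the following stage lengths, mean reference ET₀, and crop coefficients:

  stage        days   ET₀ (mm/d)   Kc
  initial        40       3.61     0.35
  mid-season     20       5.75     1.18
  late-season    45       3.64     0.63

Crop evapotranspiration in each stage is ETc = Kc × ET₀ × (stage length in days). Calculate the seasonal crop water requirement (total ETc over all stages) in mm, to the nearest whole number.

initial: 0.35 × 3.61 × 40 = 50.54 mm
mid-season: 1.18 × 5.75 × 20 = 135.70 mm
late-season: 0.63 × 3.64 × 45 = 103.19 mm
Seasonal total = 289.43 mm

289 mm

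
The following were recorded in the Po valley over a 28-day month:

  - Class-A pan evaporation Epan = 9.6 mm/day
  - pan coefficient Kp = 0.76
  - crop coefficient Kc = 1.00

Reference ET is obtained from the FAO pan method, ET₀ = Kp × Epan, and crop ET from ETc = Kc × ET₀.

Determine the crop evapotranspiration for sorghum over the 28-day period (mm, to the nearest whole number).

204 mm

ET₀ = 0.76 × 9.6 = 7.2960 mm/d
ETc = Kc × ET₀ = 1.00 × 7.2960 = 7.2960 mm/d
Over 28 days: 7.2960 × 28 = 204.288 mm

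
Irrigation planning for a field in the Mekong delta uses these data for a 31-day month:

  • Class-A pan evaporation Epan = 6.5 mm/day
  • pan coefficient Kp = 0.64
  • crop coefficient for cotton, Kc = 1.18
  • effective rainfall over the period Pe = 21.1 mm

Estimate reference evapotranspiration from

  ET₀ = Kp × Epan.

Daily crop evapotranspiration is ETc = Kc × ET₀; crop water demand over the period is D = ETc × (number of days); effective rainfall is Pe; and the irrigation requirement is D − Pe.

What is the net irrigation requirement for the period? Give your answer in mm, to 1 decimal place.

ET₀ = 0.64 × 6.5 = 4.1600 mm/d
ETc = Kc × ET₀ = 1.18 × 4.1600 = 4.9088 mm/d
Crop demand D = ETc × 31 d = 4.9088 × 31 = 152.173 mm
D − Pe = 152.173 − 21.1 = 131.073 mm

131.1 mm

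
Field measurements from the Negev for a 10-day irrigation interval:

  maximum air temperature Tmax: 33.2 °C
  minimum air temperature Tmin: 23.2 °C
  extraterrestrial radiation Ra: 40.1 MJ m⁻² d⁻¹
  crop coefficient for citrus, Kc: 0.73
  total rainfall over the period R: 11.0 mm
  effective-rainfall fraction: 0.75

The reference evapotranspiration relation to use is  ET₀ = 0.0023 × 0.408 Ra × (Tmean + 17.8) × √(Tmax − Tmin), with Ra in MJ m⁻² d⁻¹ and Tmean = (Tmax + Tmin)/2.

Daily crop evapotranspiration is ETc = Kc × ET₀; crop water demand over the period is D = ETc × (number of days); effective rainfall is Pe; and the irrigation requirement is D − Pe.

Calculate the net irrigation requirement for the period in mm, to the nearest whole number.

Tmean = (33.2 + 23.2)/2 = 28.20 °C
0.408 Ra = 0.408 × 40.1 = 16.3608 mm/d equivalent
ET₀ = 0.0023 × 16.3608 × (28.20 + 17.8) × √10.0 = 0.0023 × 16.3608 × 46.00 × 3.1623 = 5.4739 mm/d
ETc = Kc × ET₀ = 0.73 × 5.4739 = 3.9959 mm/d
Crop demand D = ETc × 10 d = 3.9959 × 10 = 39.959 mm
Pe = 0.75 × 11.0 = 8.250 mm
D − Pe = 39.959 − 8.250 = 31.709 mm

32 mm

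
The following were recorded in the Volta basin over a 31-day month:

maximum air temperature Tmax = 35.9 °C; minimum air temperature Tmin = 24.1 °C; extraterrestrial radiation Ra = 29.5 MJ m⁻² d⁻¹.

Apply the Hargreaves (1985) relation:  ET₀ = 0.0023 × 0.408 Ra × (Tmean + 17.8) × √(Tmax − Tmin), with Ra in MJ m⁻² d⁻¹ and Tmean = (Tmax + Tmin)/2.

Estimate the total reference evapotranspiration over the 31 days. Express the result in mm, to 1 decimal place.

Tmean = (35.9 + 24.1)/2 = 30.00 °C
0.408 Ra = 0.408 × 29.5 = 12.0360 mm/d equivalent
ET₀ = 0.0023 × 12.0360 × (30.00 + 17.8) × √11.8 = 0.0023 × 12.0360 × 47.80 × 3.4351 = 4.5455 mm/d
Over 31 days: 4.5455 × 31 = 140.911 mm

140.9 mm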